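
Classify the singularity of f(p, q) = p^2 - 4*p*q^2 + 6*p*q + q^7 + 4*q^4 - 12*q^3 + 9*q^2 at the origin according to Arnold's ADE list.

The Hessian of f at 0 has rank 1. Corank 1: A-series; mu = 6 gives A_6.

A_{6}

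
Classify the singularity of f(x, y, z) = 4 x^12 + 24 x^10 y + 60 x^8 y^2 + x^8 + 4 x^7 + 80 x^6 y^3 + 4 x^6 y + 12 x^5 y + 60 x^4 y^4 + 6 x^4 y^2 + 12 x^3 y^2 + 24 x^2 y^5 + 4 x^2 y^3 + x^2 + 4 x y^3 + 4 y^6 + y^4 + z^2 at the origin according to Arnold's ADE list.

The Hessian of f at 0 is [[2, 0, 0], [0, 0, 0], [0, 0, 2]] with rank 2, so corank 1. A Groebner basis of the Jacobian ideal J(f) in C{x,y,z} is {y^3, x, z}; counting standard monomials gives mu = 3. Corank 1: A-series; mu = 3 gives A_3.

A_{3}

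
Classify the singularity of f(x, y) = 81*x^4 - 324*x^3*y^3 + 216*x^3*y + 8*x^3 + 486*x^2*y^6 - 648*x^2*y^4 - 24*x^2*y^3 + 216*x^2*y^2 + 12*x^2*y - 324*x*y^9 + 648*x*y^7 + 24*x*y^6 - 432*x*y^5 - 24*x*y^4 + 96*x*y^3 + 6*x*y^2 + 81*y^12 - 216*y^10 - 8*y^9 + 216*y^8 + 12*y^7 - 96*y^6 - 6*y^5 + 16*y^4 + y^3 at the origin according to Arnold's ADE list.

E_{6}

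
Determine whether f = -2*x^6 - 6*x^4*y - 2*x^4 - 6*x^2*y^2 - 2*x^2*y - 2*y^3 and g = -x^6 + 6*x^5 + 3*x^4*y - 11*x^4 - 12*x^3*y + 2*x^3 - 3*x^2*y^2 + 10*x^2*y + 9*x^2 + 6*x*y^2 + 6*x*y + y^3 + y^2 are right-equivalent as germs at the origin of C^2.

No.

The Hessian of f at 0 is [[0, 0], [0, 0]] with rank 0, so corank 2. A Groebner basis of the Jacobian ideal J(f) in C{x,y} is {y^3, x^2 + 3*y^2, x*y}; counting standard monomials gives mu = 4. Corank 2; j^3 = -2*y*(x^2 + y^2) splits into three distinct lines over C (the quadratic factor has nonzero discriminant), so D_4. The Hessian of g at 0 is [[18, 6], [6, 2]] with rank 1, so corank 1. A Groebner basis of the Jacobian ideal J(g) in C{x,y} is {y^2, x + y/3}; counting standard monomials gives mu = 2. Corank 1: A-series; mu = 2 gives A_2. f is D_4 but g is A_2, hence not right-equivalent.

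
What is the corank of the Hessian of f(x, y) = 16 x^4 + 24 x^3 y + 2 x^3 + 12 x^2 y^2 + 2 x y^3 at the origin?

2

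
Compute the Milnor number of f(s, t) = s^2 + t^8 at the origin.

7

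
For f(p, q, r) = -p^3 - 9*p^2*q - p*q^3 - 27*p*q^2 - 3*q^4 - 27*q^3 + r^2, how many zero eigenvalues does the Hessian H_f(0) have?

Hessian at 0 has rank 1.

2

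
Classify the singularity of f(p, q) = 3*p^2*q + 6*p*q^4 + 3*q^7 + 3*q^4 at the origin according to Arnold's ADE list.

The Hessian of f at 0 is [[0, 0], [0, 0]] with rank 0, so corank 2. A Groebner basis of the Jacobian ideal J(f) in C{p,q} is {p^3, p^2/4 + q^3, p*q}; counting standard monomials gives mu = 5. Corank 2; j^3 = 3*p^2*q has shape L^2 M (L != M), so D-series; mu = 5 gives D_5.

D5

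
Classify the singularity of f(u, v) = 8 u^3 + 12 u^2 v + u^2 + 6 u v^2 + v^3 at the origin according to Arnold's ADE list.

The Hessian of f at 0 has rank 1. Corank 1: A-series; mu = 2 gives A_2.

A2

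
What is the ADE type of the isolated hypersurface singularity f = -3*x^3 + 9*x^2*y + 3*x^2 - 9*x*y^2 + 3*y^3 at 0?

The Hessian of f at 0 is [[6, 0], [0, 0]] with rank 1, so corank 1. A Groebner basis of the Jacobian ideal J(f) in C{x,y} is {y^2, x}; counting standard monomials gives mu = 2. Corank 1: A-series; mu = 2 gives A_2.

A_{2}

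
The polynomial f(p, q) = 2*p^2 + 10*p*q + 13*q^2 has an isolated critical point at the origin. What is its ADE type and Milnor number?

Type A_1, Milnor number mu = 1.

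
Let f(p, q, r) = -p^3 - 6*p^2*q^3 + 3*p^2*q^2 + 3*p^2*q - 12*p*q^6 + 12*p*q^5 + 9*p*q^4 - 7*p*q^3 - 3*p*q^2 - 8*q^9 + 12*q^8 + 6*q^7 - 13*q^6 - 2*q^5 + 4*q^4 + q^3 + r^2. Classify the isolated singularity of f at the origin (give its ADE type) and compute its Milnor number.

The Hessian of f at 0 has rank 1. Corank 2; j^3 = -(p - q)^3 is a perfect cube, so E-series; the 4-jet and mu = 7 give E_7.

Type E_7, Milnor number mu = 7.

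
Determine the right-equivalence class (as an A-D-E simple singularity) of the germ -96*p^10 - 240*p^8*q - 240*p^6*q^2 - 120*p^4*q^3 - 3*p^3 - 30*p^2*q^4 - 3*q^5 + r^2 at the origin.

The Hessian of f at 0 is [[0, 0, 0], [0, 0, 0], [0, 0, 2]] with rank 1, so corank 2. A Groebner basis of the Jacobian ideal J(f) in C{p,q,r} is {q^4, p^2, r}; counting standard monomials gives mu = 8. Corank 2; j^3 = -3*p^3 is a perfect cube, so E-series; the 5-jet and mu = 8 give E_8.

E_8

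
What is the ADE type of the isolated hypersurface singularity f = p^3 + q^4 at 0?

E_6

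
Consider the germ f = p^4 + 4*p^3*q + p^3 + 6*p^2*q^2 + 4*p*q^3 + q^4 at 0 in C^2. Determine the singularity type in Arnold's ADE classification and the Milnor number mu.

Type E_6, Milnor number mu = 6.

The Hessian of f at 0 is [[0, 0], [0, 0]] with rank 0, so corank 2. A Groebner basis of the Jacobian ideal J(f) in C{p,q} is {q^4, p*q^2 + q^3/3, p^2}; counting standard monomials gives mu = 6. Corank 2; j^3 = p^3 is a perfect cube, so E-series; the 4-jet and mu = 6 give E_6.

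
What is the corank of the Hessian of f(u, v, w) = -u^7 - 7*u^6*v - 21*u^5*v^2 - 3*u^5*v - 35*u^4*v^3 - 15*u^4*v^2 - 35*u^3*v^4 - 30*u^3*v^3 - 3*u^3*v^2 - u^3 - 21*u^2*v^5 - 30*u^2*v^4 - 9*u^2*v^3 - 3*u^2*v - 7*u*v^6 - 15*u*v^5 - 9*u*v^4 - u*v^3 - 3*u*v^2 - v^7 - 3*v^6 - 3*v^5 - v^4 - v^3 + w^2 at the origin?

Hessian at 0 has rank 1.

2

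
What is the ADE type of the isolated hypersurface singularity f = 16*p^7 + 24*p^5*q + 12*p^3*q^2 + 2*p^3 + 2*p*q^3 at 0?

E_7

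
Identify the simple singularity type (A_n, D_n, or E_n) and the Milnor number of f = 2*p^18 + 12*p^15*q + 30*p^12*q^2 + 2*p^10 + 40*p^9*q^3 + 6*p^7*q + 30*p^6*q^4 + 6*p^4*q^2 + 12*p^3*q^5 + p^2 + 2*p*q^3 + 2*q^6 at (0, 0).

Type A_{5}, Milnor number mu = 5.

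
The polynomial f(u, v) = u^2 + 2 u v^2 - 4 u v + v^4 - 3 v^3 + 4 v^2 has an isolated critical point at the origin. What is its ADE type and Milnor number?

The Hessian of f at 0 has rank 1. Corank 1: A-series; mu = 2 gives A_2.

Type A_2, Milnor number mu = 2.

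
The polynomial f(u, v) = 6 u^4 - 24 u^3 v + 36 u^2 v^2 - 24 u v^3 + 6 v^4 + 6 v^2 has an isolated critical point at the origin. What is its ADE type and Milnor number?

The Hessian of f at 0 is [[0, 0], [0, 12]] with rank 1, so corank 1. A Groebner basis of the Jacobian ideal J(f) in C{u,v} is {u^3, v}; counting standard monomials gives mu = 3. Corank 1: A-series; mu = 3 gives A_3.

Type A3, Milnor number mu = 3.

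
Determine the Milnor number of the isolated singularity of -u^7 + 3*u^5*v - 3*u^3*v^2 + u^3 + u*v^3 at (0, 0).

7

The Hessian of f at 0 has rank 0. Corank 2; j^3 = u^3 is a perfect cube, so E-series; the 4-jet and mu = 7 give E_7.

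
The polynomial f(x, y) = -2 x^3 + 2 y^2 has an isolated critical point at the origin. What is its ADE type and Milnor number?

Type A2, Milnor number mu = 2.

The Hessian of f at 0 has rank 1. Corank 1: A-series; mu = 2 gives A_2.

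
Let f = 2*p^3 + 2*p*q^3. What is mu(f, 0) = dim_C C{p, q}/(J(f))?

7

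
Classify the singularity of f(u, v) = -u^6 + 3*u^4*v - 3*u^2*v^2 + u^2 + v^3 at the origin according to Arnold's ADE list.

The Hessian of f at 0 has rank 1. Corank 1: A-series; mu = 2 gives A_2.

A_{2}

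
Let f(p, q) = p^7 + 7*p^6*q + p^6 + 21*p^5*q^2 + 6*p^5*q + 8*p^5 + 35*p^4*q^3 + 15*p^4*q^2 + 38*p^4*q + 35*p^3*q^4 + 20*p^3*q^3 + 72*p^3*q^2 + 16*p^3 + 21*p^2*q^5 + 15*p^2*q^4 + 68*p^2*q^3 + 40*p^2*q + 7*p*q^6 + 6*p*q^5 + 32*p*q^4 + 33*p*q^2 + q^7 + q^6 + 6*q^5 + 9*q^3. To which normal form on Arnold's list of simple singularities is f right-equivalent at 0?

D7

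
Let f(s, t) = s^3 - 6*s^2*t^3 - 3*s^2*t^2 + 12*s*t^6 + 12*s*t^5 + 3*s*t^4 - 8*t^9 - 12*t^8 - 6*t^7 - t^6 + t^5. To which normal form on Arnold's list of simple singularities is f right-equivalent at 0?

E8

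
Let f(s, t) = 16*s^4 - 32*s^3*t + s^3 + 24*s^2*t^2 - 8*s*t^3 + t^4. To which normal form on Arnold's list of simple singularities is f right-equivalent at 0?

E_{6}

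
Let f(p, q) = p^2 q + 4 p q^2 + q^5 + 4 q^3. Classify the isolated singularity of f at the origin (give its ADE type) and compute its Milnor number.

Type D_6, Milnor number mu = 6.

The Hessian of f at 0 is [[0, 0], [0, 0]] with rank 0, so corank 2. A Groebner basis of the Jacobian ideal J(f) in C{p,q} is {p^2/5 + q^4 - 4*q^2/5, p^3 + 8*q^3, p*q + 2*q^2}; counting standard monomials gives mu = 6. Corank 2; j^3 = q*(p + 2*q)^2 has shape L^2 M (L != M), so D-series; mu = 6 gives D_6.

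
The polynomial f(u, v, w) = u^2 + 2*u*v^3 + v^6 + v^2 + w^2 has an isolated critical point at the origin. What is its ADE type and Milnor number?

The Hessian of f at 0 has rank 3. Corank 0: nondegenerate Morse point, so A_1.

Type A_1, Milnor number mu = 1.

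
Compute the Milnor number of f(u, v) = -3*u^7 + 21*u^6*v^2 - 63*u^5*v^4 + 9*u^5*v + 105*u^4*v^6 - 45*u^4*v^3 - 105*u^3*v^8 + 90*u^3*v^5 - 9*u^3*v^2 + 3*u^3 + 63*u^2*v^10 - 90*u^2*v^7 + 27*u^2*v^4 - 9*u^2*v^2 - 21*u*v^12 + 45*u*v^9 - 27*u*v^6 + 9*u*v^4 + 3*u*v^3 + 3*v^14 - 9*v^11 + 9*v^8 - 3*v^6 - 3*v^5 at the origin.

The Hessian of f at 0 has rank 0. Corank 2; j^3 = 3*u^3 is a perfect cube, so E-series; the 4-jet and mu = 7 give E_7.

7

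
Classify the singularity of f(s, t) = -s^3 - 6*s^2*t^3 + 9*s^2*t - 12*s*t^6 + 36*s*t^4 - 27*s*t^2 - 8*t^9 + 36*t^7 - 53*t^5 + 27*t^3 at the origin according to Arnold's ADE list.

E_{8}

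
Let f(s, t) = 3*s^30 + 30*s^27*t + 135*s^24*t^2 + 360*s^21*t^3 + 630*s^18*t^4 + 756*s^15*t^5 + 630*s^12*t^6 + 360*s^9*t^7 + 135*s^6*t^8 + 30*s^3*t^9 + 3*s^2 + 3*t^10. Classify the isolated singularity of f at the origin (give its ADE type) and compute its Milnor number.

Type A_{9}, Milnor number mu = 9.

The Hessian of f at 0 is [[6, 0], [0, 0]] with rank 1, so corank 1. A Groebner basis of the Jacobian ideal J(f) in C{s,t} is {t^9, s}; counting standard monomials gives mu = 9. Corank 1: A-series; mu = 9 gives A_9.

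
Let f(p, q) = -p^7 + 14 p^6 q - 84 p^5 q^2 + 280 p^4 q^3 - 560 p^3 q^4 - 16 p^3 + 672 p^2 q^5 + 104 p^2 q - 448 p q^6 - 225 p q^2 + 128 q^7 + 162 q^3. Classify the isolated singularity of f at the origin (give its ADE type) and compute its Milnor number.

Type D_{8}, Milnor number mu = 8.

The Hessian of f at 0 is [[0, 0], [0, 0]] with rank 0, so corank 2. A Groebner basis of the Jacobian ideal J(f) in C{p,q} is {-16384*p*q/7 + q^6 + 36864*q^2/7, p*q^2 - 9*q^3/4, p^2 - 17*p*q/4 + 9*q^2/2}; counting standard monomials gives mu = 8. Corank 2; j^3 = -(p - 2*q)*(4*p - 9*q)^2 has shape L^2 M (L != M), so D-series; mu = 8 gives D_8.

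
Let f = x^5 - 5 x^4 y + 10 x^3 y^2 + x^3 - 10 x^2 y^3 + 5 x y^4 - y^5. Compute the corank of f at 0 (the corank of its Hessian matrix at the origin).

Hessian at 0 has rank 0.

2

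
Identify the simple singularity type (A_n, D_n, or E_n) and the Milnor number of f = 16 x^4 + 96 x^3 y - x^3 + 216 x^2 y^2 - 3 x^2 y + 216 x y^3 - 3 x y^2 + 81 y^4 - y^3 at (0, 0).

Type E_6, Milnor number mu = 6.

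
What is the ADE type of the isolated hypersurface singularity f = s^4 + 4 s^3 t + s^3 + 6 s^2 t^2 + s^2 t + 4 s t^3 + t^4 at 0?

D_{5}

The Hessian of f at 0 has rank 0. Corank 2; j^3 = s^2*(s + t) has shape L^2 M (L != M), so D-series; mu = 5 gives D_5.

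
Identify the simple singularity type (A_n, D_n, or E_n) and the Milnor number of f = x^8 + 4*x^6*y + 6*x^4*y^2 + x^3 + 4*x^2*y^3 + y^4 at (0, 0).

Type E6, Milnor number mu = 6.

The Hessian of f at 0 has rank 0. Corank 2; j^3 = x^3 is a perfect cube, so E-series; the 4-jet and mu = 6 give E_6.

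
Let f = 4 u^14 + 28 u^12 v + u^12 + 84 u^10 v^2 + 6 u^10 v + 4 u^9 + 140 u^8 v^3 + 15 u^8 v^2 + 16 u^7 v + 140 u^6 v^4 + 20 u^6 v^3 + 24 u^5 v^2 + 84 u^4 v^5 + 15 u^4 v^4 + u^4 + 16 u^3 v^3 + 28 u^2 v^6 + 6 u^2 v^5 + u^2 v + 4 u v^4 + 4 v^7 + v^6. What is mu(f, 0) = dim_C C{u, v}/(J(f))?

7

The Hessian of f at 0 has rank 0. Corank 2; j^3 = u^2*v has shape L^2 M (L != M), so D-series; mu = 7 gives D_7.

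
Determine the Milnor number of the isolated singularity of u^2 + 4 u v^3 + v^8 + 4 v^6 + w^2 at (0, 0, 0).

7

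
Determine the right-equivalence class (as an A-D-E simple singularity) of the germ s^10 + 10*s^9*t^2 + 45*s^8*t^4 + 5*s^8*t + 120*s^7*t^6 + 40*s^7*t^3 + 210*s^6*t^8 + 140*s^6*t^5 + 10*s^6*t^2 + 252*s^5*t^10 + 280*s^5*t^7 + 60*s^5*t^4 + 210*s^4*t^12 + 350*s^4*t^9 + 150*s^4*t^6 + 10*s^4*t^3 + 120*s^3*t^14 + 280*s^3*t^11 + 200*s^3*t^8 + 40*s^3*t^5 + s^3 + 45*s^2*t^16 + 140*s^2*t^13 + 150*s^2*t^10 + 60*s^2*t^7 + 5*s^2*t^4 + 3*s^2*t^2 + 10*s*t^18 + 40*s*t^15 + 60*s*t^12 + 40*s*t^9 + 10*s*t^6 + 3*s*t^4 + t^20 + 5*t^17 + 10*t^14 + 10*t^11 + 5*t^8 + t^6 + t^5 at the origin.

The Hessian of f at 0 has rank 0. Corank 2; j^3 = s^3 is a perfect cube, so E-series; the 5-jet and mu = 8 give E_8.

E_8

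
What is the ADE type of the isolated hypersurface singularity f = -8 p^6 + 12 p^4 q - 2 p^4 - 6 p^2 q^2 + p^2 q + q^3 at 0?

D4

The Hessian of f at 0 has rank 0. Corank 2; j^3 = q*(p^2 + q^2) splits into three distinct lines over C (the quadratic factor has nonzero discriminant), so D_4.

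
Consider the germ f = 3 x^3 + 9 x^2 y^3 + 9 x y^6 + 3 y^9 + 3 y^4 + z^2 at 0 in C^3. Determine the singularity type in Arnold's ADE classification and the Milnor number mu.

Type E_{6}, Milnor number mu = 6.

The Hessian of f at 0 has rank 1. Corank 2; j^3 = 3*x^3 is a perfect cube, so E-series; the 4-jet and mu = 6 give E_6.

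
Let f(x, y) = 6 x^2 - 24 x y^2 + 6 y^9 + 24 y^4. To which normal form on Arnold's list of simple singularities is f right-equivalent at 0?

The Hessian of f at 0 is [[12, 0], [0, 0]] with rank 1, so corank 1. A Groebner basis of the Jacobian ideal J(f) in C{x,y} is {x^4, -x/2 + y^2}; counting standard monomials gives mu = 8. Corank 1: A-series; mu = 8 gives A_8.

A_8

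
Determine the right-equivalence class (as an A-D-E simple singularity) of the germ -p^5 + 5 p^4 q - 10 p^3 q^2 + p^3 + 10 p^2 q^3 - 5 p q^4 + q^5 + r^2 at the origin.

The Hessian of f at 0 has rank 1. Corank 2; j^3 = p^3 is a perfect cube, so E-series; the 5-jet and mu = 8 give E_8.

E_{8}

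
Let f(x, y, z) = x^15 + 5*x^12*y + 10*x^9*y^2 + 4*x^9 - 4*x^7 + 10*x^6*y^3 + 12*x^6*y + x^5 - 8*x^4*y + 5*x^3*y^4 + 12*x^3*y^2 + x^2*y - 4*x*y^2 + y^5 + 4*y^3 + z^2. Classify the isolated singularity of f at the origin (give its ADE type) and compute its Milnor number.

Type D_{6}, Milnor number mu = 6.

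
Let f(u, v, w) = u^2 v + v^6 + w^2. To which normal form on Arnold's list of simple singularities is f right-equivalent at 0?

D_7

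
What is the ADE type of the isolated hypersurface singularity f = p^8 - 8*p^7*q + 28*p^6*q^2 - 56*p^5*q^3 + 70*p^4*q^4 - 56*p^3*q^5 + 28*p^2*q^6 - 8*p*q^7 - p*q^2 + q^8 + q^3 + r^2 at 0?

The Hessian of f at 0 has rank 1. Corank 2; j^3 = -q^2*(p - q) has shape L^2 M (L != M), so D-series; mu = 9 gives D_9.

D_9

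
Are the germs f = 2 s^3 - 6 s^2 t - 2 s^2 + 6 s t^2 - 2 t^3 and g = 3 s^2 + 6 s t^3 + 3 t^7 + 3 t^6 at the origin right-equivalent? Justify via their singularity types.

No.

The Hessian of f at 0 has rank 1. Corank 1: A-series; mu = 2 gives A_2. The Hessian of g at 0 has rank 1. Corank 1: A-series; mu = 6 gives A_6. f is A_2 but g is A_6, hence not right-equivalent.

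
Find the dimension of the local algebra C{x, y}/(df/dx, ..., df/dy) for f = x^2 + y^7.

The Hessian of f at 0 is [[2, 0], [0, 0]] with rank 1, so corank 1. A Groebner basis of the Jacobian ideal J(f) in C{x,y} is {y^6, x}; counting standard monomials gives mu = 6. Corank 1: A-series; mu = 6 gives A_6.

6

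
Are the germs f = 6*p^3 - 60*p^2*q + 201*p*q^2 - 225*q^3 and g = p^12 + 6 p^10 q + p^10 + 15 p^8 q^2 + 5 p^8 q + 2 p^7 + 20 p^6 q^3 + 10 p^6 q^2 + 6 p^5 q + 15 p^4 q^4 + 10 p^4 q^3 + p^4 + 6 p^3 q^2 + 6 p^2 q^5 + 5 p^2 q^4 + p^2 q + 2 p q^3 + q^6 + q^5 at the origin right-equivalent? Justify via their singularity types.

No.

The Hessian of f at 0 has rank 0. Corank 2; j^3 = 3*(p - 3*q)*(2*p^2 - 14*p*q + 25*q^2) splits into three distinct lines over C (the quadratic factor has nonzero discriminant), so D_4. The Hessian of g at 0 has rank 0. Corank 2; j^3 = p^2*q has shape L^2 M (L != M), so D-series; mu = 7 gives D_7. f is D_4 but g is D_7, hence not right-equivalent.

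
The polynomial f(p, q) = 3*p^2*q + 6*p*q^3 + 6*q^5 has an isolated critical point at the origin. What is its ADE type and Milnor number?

Type D_6, Milnor number mu = 6.

The Hessian of f at 0 has rank 0. Corank 2; j^3 = 3*p^2*q has shape L^2 M (L != M), so D-series; mu = 6 gives D_6.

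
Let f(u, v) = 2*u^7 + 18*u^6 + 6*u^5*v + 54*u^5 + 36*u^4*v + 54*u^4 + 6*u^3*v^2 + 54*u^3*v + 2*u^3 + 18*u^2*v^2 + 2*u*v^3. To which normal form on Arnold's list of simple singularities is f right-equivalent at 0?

E7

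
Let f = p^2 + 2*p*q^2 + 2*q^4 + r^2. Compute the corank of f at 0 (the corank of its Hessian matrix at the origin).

1

Hessian at 0 has rank 2.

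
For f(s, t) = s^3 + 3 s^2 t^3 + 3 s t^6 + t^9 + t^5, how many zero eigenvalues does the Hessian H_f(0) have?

2

Hessian at 0 has rank 0.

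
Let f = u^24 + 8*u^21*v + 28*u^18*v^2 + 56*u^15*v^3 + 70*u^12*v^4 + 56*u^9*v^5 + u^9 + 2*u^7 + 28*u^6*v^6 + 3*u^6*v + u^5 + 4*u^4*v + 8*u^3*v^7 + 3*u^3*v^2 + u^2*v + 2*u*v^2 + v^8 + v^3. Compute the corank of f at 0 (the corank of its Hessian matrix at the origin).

2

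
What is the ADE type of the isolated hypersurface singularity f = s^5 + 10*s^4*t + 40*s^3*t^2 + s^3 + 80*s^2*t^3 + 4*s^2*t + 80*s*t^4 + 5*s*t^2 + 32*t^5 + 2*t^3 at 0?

The Hessian of f at 0 has rank 0. Corank 2; j^3 = (s + t)^2*(s + 2*t) has shape L^2 M (L != M), so D-series; mu = 6 gives D_6.

D_{6}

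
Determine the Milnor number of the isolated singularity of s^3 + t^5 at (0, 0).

8

The Hessian of f at 0 has rank 0. Corank 2; j^3 = s^3 is a perfect cube, so E-series; the 5-jet and mu = 8 give E_8.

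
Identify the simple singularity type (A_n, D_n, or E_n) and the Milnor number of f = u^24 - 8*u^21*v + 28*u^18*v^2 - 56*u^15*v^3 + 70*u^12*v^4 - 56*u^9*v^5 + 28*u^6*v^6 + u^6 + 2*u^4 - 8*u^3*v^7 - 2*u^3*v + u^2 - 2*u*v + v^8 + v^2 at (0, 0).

The Hessian of f at 0 has rank 1. Corank 1: A-series; mu = 7 gives A_7.

Type A7, Milnor number mu = 7.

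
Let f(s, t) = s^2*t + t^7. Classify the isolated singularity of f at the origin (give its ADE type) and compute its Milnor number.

Type D_{8}, Milnor number mu = 8.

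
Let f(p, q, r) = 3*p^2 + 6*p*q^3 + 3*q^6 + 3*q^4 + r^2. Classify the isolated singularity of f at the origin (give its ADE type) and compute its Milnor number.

Type A_{3}, Milnor number mu = 3.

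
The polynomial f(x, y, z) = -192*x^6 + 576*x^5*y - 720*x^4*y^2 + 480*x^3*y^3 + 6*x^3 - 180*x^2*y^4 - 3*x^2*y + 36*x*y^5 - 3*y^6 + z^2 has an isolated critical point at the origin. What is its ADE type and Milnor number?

Type D7, Milnor number mu = 7.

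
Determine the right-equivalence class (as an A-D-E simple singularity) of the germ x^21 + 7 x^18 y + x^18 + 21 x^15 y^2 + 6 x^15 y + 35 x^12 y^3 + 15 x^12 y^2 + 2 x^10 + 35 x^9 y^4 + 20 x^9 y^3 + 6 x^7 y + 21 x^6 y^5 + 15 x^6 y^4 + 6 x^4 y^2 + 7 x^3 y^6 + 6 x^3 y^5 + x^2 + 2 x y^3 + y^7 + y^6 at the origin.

The Hessian of f at 0 has rank 1. Corank 1: A-series; mu = 6 gives A_6.

A6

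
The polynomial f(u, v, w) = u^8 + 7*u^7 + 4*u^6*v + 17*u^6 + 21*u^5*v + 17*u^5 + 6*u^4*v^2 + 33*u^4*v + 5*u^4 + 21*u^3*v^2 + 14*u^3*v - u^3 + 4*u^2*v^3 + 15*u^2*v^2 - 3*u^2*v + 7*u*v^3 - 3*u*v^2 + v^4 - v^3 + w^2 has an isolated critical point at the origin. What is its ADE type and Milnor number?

The Hessian of f at 0 is [[0, 0, 0], [0, 0, 0], [0, 0, 2]] with rank 1, so corank 2. A Groebner basis of the Jacobian ideal J(f) in C{u,v,w} is {u^3 + 33*u^2/7 - 18*u*v^2/7 + 66*u*v/7 + 33*v^2/7, u^2*v - 18*u^2/7 + 13*u*v^2/7 - 36*u*v/7 - 18*v^2/7, 3*u^2 + 6*u*v + v^3 + 3*v^2, w}; counting standard monomials gives mu = 7. Corank 2; j^3 = -(u + v)^3 is a perfect cube, so E-series; the 4-jet and mu = 7 give E_7.

Type E_{7}, Milnor number mu = 7.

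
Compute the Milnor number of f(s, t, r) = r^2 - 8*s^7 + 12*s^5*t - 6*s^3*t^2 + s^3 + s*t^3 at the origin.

7

The Hessian of f at 0 has rank 1. Corank 2; j^3 = s^3 is a perfect cube, so E-series; the 4-jet and mu = 7 give E_7.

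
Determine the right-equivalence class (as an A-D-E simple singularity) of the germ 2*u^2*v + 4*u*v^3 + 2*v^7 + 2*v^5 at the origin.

The Hessian of f at 0 is [[0, 0], [0, 0]] with rank 0, so corank 2. A Groebner basis of the Jacobian ideal J(f) in C{u,v} is {u^2*v^2 + u^2/7 + u*v^2/7, u^3 - u^2/7 - u*v^2/7, u*v + v^3}; counting standard monomials gives mu = 8. Corank 2; j^3 = 2*u^2*v has shape L^2 M (L != M), so D-series; mu = 8 gives D_8.

D_8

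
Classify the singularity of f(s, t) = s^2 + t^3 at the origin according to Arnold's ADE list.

A_{2}

The Hessian of f at 0 has rank 1. Corank 1: A-series; mu = 2 gives A_2.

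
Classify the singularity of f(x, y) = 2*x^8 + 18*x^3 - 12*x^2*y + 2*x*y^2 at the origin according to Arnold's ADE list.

The Hessian of f at 0 has rank 0. Corank 2; j^3 = 2*x*(3*x - y)^2 has shape L^2 M (L != M), so D-series; mu = 9 gives D_9.

D_{9}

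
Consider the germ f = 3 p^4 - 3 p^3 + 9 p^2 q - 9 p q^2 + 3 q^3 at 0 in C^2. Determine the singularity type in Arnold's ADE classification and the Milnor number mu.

Type E_6, Milnor number mu = 6.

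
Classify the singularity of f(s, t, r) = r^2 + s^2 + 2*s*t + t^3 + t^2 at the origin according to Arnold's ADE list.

A_2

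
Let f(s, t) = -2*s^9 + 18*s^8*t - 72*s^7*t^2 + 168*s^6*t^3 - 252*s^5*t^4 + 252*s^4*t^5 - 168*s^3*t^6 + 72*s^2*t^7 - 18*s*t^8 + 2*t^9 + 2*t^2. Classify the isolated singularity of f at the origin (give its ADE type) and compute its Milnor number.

The Hessian of f at 0 is [[0, 0], [0, 4]] with rank 1, so corank 1. A Groebner basis of the Jacobian ideal J(f) in C{s,t} is {s^8, t}; counting standard monomials gives mu = 8. Corank 1: A-series; mu = 8 gives A_8.

Type A_8, Milnor number mu = 8.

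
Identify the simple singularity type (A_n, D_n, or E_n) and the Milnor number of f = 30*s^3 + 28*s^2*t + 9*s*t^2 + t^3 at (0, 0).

Type D_{4}, Milnor number mu = 4.

The Hessian of f at 0 has rank 0. Corank 2; j^3 = (3*s + t)*(10*s^2 + 6*s*t + t^2) splits into three distinct lines over C (the quadratic factor has nonzero discriminant), so D_4.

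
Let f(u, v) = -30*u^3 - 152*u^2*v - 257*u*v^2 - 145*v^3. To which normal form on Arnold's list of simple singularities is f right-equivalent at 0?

The Hessian of f at 0 has rank 0. Corank 2; j^3 = -(3*u + 5*v)*(10*u^2 + 34*u*v + 29*v^2) splits into three distinct lines over C (the quadratic factor has nonzero discriminant), so D_4.

D4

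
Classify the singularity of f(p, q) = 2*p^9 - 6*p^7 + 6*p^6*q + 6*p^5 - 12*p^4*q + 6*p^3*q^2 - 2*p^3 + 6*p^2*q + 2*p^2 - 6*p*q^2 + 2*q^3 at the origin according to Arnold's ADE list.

The Hessian of f at 0 has rank 1. Corank 1: A-series; mu = 2 gives A_2.

A_{2}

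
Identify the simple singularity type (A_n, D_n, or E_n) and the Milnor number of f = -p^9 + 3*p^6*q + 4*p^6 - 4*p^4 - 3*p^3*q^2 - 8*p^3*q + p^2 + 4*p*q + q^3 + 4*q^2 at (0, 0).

Type A_{2}, Milnor number mu = 2.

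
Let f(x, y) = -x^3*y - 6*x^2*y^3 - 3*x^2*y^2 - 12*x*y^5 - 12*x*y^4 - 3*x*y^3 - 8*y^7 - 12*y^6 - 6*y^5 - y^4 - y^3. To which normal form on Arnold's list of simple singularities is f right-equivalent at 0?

E_{7}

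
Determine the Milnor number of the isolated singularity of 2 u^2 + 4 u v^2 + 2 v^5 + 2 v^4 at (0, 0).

4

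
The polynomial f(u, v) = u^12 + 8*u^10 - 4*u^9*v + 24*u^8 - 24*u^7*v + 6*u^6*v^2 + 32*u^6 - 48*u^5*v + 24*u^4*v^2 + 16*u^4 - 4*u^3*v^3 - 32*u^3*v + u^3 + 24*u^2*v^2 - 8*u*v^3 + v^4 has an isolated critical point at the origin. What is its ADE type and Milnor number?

The Hessian of f at 0 has rank 0. Corank 2; j^3 = u^3 is a perfect cube, so E-series; the 4-jet and mu = 6 give E_6.

Type E6, Milnor number mu = 6.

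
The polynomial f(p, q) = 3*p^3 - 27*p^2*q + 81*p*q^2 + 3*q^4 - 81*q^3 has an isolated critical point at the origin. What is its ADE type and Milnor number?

Type E_6, Milnor number mu = 6.

The Hessian of f at 0 is [[0, 0], [0, 0]] with rank 0, so corank 2. A Groebner basis of the Jacobian ideal J(f) in C{p,q} is {q^3, p^2 - 6*p*q + 9*q^2}; counting standard monomials gives mu = 6. Corank 2; j^3 = 3*(p - 3*q)^3 is a perfect cube, so E-series; the 4-jet and mu = 6 give E_6.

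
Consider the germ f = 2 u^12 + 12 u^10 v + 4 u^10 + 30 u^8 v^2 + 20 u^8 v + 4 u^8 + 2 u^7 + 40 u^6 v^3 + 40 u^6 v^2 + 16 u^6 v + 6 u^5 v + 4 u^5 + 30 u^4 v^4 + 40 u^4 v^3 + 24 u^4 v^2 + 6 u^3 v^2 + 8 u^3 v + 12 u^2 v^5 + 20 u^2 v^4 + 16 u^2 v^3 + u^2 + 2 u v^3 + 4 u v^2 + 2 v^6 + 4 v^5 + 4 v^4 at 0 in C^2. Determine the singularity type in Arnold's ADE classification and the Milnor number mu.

The Hessian of f at 0 is [[2, 0], [0, 0]] with rank 1, so corank 1. A Groebner basis of the Jacobian ideal J(f) in C{u,v} is {u*v^2 - 2*u*v + 4*u + 8*v^2, u + v^3 + 2*v^2, u^2 + 4*u*v - 8*u - 16*v^2}; counting standard monomials gives mu = 5. Corank 1: A-series; mu = 5 gives A_5.

Type A5, Milnor number mu = 5.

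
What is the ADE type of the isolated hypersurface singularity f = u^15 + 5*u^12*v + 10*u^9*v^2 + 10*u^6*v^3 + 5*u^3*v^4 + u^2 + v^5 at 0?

The Hessian of f at 0 has rank 1. Corank 1: A-series; mu = 4 gives A_4.

A_4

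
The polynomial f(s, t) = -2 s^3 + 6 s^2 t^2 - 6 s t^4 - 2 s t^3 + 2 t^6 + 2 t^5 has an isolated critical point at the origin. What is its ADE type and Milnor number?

Type E7, Milnor number mu = 7.

The Hessian of f at 0 is [[0, 0], [0, 0]] with rank 0, so corank 2. A Groebner basis of the Jacobian ideal J(f) in C{s,t} is {-s^2 + t^4 - t^3/3, s^3, s^2*t + s^2/3 + t^3/9, -s^2 + s*t^2 - t^3/3}; counting standard monomials gives mu = 7. Corank 2; j^3 = -2*s^3 is a perfect cube, so E-series; the 4-jet and mu = 7 give E_7.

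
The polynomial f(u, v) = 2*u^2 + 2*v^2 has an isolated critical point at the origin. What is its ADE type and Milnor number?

Type A_{1}, Milnor number mu = 1.

The Hessian of f at 0 has rank 2. Corank 0: nondegenerate Morse point, so A_1.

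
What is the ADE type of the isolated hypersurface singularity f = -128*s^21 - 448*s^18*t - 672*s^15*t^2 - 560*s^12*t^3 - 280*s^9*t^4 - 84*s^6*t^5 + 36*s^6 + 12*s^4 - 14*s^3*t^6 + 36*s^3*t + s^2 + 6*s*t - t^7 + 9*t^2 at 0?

A6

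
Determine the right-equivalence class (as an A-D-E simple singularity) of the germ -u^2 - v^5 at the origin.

A4

The Hessian of f at 0 is [[-2, 0], [0, 0]] with rank 1, so corank 1. A Groebner basis of the Jacobian ideal J(f) in C{u,v} is {v^4, u}; counting standard monomials gives mu = 4. Corank 1: A-series; mu = 4 gives A_4.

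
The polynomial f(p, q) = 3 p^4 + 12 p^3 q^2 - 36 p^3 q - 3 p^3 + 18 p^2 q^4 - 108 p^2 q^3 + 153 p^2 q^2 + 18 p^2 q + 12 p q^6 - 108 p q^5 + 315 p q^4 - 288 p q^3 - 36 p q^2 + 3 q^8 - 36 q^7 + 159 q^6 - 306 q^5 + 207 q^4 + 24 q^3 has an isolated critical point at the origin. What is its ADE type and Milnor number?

The Hessian of f at 0 is [[0, 0], [0, 0]] with rank 0, so corank 2. A Groebner basis of the Jacobian ideal J(f) in C{p,q} is {p^3 + 18*p^2 - 72*p*q + 72*q^2, p^2*q + 8*p^2 - 32*p*q + 32*q^2, 7*p^2/2 + p*q^2 - 14*p*q + 14*q^2, 3*p^2/2 - 6*p*q + q^3 + 6*q^2}; counting standard monomials gives mu = 6. Corank 2; j^3 = -3*(p - 2*q)^3 is a perfect cube, so E-series; the 4-jet and mu = 6 give E_6.

Type E_{6}, Milnor number mu = 6.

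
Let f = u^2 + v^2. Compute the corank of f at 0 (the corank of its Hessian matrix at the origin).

0

Hessian at 0 has rank 2.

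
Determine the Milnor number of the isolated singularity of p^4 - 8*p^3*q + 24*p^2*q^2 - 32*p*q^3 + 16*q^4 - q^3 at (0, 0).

The Hessian of f at 0 is [[0, 0], [0, 0]] with rank 0, so corank 2. A Groebner basis of the Jacobian ideal J(f) in C{p,q} is {p^3 - 6*p^2*q, q^2}; counting standard monomials gives mu = 6. Corank 2; j^3 = -q^3 is a perfect cube, so E-series; the 4-jet and mu = 6 give E_6.

6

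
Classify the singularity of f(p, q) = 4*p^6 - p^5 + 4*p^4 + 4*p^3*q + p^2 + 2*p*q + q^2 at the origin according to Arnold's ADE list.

A4

The Hessian of f at 0 has rank 1. Corank 1: A-series; mu = 4 gives A_4.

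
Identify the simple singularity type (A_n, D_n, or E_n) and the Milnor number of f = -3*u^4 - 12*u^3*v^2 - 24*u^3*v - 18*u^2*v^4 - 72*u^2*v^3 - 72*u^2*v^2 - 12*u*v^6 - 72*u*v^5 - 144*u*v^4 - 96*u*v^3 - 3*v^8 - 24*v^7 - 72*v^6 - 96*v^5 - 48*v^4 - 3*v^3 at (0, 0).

The Hessian of f at 0 is [[0, 0], [0, 0]] with rank 0, so corank 2. A Groebner basis of the Jacobian ideal J(f) in C{u,v} is {u^3 + 6*u^2*v, v^2}; counting standard monomials gives mu = 6. Corank 2; j^3 = -3*v^3 is a perfect cube, so E-series; the 4-jet and mu = 6 give E_6.

Type E_6, Milnor number mu = 6.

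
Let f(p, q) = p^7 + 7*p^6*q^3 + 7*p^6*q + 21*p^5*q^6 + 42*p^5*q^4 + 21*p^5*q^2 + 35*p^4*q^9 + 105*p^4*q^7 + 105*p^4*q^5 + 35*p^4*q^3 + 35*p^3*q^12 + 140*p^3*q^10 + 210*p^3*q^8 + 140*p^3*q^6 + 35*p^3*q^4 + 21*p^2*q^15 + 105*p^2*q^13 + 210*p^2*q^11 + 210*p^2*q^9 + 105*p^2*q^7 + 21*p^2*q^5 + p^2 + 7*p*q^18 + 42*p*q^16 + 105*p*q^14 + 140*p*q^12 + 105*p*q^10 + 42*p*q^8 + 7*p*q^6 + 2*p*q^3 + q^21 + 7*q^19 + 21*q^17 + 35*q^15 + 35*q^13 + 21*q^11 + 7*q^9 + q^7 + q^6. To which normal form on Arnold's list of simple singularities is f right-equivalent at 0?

The Hessian of f at 0 is [[2, 0], [0, 0]] with rank 1, so corank 1. A Groebner basis of the Jacobian ideal J(f) in C{p,q} is {p + q^3, p^2}; counting standard monomials gives mu = 6. Corank 1: A-series; mu = 6 gives A_6.

A_{6}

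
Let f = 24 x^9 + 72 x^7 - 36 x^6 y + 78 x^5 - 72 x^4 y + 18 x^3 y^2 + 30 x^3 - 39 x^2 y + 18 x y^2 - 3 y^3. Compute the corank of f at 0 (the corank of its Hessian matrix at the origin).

Hessian at 0 has rank 0.

2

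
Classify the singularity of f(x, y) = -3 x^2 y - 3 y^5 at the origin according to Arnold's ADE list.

The Hessian of f at 0 is [[0, 0], [0, 0]] with rank 0, so corank 2. A Groebner basis of the Jacobian ideal J(f) in C{x,y} is {x^2/5 + y^4, x^3, x*y}; counting standard monomials gives mu = 6. Corank 2; j^3 = -3*x^2*y has shape L^2 M (L != M), so D-series; mu = 6 gives D_6.

D_{6}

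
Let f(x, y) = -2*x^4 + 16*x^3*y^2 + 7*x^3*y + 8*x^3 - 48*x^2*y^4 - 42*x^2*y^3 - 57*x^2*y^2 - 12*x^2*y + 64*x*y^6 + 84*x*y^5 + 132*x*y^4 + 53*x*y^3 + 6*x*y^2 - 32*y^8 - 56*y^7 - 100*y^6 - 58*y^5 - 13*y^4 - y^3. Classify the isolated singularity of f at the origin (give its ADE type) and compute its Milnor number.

The Hessian of f at 0 has rank 0. Corank 2; j^3 = (2*x - y)^3 is a perfect cube, so E-series; the 4-jet and mu = 7 give E_7.

Type E7, Milnor number mu = 7.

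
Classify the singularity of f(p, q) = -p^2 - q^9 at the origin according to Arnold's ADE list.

A_8

The Hessian of f at 0 is [[-2, 0], [0, 0]] with rank 1, so corank 1. A Groebner basis of the Jacobian ideal J(f) in C{p,q} is {q^8, p}; counting standard monomials gives mu = 8. Corank 1: A-series; mu = 8 gives A_8.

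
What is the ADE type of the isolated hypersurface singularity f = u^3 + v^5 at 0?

E_{8}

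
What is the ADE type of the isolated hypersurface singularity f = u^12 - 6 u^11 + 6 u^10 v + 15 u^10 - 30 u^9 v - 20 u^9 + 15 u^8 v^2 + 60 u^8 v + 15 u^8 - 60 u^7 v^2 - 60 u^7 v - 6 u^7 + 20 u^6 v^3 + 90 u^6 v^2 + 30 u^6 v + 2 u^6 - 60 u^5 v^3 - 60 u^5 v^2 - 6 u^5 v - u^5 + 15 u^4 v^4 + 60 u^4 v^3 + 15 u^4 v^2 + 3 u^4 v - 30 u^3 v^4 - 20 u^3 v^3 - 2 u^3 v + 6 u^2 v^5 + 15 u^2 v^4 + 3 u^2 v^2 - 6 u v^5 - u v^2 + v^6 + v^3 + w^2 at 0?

D_7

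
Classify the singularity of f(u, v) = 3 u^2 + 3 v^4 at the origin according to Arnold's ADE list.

A_3

The Hessian of f at 0 is [[6, 0], [0, 0]] with rank 1, so corank 1. A Groebner basis of the Jacobian ideal J(f) in C{u,v} is {v^3, u}; counting standard monomials gives mu = 3. Corank 1: A-series; mu = 3 gives A_3.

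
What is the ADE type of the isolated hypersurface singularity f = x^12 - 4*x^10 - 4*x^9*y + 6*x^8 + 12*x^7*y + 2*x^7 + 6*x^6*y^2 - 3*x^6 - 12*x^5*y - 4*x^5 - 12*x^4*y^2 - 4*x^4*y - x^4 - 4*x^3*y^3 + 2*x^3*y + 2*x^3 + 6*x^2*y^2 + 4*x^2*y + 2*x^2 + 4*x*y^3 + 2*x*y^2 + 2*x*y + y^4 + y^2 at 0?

A1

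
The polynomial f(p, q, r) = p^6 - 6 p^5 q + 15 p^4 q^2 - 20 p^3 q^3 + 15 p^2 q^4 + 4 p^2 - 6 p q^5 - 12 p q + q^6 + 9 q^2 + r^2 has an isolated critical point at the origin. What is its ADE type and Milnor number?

Type A_{5}, Milnor number mu = 5.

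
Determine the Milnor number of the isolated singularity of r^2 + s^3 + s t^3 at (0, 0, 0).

The Hessian of f at 0 has rank 1. Corank 2; j^3 = s^3 is a perfect cube, so E-series; the 4-jet and mu = 7 give E_7.

7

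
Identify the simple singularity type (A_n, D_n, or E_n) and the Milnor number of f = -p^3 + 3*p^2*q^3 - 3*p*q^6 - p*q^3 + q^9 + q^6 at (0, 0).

The Hessian of f at 0 is [[0, 0], [0, 0]] with rank 0, so corank 2. A Groebner basis of the Jacobian ideal J(f) in C{p,q} is {p^3, p*q^2, 3*p^2 + q^3}; counting standard monomials gives mu = 7. Corank 2; j^3 = -p^3 is a perfect cube, so E-series; the 4-jet and mu = 7 give E_7.

Type E_7, Milnor number mu = 7.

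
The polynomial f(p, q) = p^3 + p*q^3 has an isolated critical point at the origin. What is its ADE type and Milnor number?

Type E_7, Milnor number mu = 7.

The Hessian of f at 0 is [[0, 0], [0, 0]] with rank 0, so corank 2. A Groebner basis of the Jacobian ideal J(f) in C{p,q} is {p^3, p*q^2, 3*p^2 + q^3}; counting standard monomials gives mu = 7. Corank 2; j^3 = p^3 is a perfect cube, so E-series; the 4-jet and mu = 7 give E_7.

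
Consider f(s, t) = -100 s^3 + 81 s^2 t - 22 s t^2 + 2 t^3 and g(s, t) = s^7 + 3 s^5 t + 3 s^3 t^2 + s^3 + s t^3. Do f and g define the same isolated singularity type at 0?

No.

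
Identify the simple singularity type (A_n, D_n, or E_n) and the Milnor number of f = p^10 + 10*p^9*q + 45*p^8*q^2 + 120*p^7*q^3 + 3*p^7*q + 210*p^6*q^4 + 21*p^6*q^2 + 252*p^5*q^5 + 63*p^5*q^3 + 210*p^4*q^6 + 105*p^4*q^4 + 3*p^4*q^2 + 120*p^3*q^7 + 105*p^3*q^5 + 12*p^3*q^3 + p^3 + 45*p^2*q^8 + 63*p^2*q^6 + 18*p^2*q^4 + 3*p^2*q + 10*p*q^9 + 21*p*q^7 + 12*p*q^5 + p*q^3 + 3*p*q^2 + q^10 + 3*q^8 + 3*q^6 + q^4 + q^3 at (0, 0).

Type E_{7}, Milnor number mu = 7.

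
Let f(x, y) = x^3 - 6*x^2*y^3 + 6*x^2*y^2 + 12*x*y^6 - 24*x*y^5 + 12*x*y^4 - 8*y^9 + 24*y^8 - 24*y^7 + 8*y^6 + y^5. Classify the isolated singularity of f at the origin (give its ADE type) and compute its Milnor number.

Type E_8, Milnor number mu = 8.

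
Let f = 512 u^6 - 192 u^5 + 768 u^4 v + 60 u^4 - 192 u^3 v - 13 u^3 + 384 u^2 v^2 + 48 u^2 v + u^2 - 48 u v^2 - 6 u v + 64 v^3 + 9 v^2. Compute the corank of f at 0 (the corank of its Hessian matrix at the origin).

1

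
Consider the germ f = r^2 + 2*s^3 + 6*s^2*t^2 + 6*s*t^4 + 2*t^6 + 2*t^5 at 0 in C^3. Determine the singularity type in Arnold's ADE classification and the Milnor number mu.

The Hessian of f at 0 has rank 1. Corank 2; j^3 = 2*s^3 is a perfect cube, so E-series; the 5-jet and mu = 8 give E_8.

Type E8, Milnor number mu = 8.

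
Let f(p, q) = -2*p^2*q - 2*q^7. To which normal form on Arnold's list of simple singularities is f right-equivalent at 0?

The Hessian of f at 0 has rank 0. Corank 2; j^3 = -2*p^2*q has shape L^2 M (L != M), so D-series; mu = 8 gives D_8.

D_{8}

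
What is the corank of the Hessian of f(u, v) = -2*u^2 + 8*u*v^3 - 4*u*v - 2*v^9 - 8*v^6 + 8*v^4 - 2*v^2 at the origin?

Hessian at 0 has rank 1.

1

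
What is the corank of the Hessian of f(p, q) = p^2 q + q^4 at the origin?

The Hessian at 0 is [[0, 0], [0, 0]] of rank 0; hence corank 2.

2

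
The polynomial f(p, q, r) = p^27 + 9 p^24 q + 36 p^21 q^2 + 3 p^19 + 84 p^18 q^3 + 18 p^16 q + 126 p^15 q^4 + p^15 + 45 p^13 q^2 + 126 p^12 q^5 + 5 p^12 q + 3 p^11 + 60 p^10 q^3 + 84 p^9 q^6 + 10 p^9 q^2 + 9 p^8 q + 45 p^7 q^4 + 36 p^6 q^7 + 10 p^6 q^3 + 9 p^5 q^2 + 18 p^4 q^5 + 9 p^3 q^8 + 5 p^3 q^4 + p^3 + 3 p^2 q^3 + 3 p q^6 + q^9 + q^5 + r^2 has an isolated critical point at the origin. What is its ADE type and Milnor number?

Type E_8, Milnor number mu = 8.

The Hessian of f at 0 is [[0, 0, 0], [0, 0, 0], [0, 0, 2]] with rank 1, so corank 2. A Groebner basis of the Jacobian ideal J(f) in C{p,q,r} is {p^2/2 + p*q^3, q^4, p^3, p^2*q, r}; counting standard monomials gives mu = 8. Corank 2; j^3 = p^3 is a perfect cube, so E-series; the 5-jet and mu = 8 give E_8.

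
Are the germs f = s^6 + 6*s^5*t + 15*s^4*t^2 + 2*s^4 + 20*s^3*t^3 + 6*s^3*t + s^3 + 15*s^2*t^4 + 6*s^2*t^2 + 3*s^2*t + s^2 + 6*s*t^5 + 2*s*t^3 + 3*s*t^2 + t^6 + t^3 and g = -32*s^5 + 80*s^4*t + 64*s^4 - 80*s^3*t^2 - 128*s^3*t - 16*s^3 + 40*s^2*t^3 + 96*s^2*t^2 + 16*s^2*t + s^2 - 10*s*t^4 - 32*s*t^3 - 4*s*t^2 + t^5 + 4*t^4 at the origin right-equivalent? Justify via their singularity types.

The Hessian of f at 0 has rank 1. Corank 1: A-series; mu = 2 gives A_2. The Hessian of g at 0 has rank 1. Corank 1: A-series; mu = 4 gives A_4. f is A_2 but g is A_4, hence not right-equivalent.

No.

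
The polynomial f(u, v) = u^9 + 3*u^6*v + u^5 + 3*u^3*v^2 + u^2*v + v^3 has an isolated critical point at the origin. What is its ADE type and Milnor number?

Type D_4, Milnor number mu = 4.

The Hessian of f at 0 is [[0, 0], [0, 0]] with rank 0, so corank 2. A Groebner basis of the Jacobian ideal J(f) in C{u,v} is {v^3, u^2 + 3*v^2, u*v}; counting standard monomials gives mu = 4. Corank 2; j^3 = v*(u^2 + v^2) splits into three distinct lines over C (the quadratic factor has nonzero discriminant), so D_4.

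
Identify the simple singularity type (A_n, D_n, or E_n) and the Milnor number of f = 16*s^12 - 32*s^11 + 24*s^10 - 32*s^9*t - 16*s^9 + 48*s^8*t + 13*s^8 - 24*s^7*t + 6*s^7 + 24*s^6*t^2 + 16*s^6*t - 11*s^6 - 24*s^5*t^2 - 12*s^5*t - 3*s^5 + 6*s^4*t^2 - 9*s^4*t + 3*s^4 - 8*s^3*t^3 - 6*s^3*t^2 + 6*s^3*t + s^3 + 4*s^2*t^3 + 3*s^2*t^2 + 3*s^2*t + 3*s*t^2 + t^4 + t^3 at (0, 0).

The Hessian of f at 0 is [[0, 0], [0, 0]] with rank 0, so corank 2. A Groebner basis of the Jacobian ideal J(f) in C{s,t} is {s^3 + 3*s^2/2 + 3*s*t + 3*t^2/2, s^2*t - s^2 - 2*s*t - t^2, s^2/2 + s*t^2 + s*t + t^2/2, t^3}; counting standard monomials gives mu = 6. Corank 2; j^3 = (s + t)^3 is a perfect cube, so E-series; the 4-jet and mu = 6 give E_6.

Type E_{6}, Milnor number mu = 6.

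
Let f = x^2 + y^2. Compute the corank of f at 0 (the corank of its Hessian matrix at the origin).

Hessian at 0 has rank 2.

0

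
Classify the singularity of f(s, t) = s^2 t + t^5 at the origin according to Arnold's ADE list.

D_{6}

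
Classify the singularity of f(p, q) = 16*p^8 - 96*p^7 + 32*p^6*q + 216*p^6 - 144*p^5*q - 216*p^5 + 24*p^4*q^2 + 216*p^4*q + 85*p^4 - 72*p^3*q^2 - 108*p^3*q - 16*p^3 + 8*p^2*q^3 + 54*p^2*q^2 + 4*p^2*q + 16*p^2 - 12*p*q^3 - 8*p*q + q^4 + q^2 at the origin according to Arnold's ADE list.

A_{3}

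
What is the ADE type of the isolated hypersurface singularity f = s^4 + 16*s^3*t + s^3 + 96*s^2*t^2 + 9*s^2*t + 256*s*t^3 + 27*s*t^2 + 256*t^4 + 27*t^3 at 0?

The Hessian of f at 0 has rank 0. Corank 2; j^3 = (s + 3*t)^3 is a perfect cube, so E-series; the 4-jet and mu = 6 give E_6.

E_{6}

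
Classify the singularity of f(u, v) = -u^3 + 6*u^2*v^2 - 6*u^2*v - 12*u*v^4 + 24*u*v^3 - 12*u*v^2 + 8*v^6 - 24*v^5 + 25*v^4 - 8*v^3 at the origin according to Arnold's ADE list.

E_6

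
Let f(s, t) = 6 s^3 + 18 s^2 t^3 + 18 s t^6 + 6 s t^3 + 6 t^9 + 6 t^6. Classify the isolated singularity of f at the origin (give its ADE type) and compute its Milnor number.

Type E_7, Milnor number mu = 7.

The Hessian of f at 0 has rank 0. Corank 2; j^3 = 6*s^3 is a perfect cube, so E-series; the 4-jet and mu = 7 give E_7.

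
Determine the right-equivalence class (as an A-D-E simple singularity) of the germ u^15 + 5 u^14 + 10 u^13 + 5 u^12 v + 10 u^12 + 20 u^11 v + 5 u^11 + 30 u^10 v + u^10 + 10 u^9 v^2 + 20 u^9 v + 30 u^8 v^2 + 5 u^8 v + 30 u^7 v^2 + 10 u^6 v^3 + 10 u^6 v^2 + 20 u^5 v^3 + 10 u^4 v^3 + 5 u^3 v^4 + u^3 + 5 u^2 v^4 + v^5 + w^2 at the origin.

E_{8}

The Hessian of f at 0 has rank 1. Corank 2; j^3 = u^3 is a perfect cube, so E-series; the 5-jet and mu = 8 give E_8.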